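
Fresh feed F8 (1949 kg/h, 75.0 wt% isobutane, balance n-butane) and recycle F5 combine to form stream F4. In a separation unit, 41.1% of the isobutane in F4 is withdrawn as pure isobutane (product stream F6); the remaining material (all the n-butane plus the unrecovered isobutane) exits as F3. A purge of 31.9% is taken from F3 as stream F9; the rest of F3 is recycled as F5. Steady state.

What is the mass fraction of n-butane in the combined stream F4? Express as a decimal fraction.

0.385

n-butane enters only via F8 and leaves only via the purge: 1949×0.250 = 0.319×(n-butane in F3), and the separation unit passes all n-butane, so n-butane in F4 = n-butane in F3 = 1527.4 kg/h.
isobutane in F4: m_A = 1949×0.750 + (1−0.319)·(1−0.411)·m_A, so m_A = 1461.8/0.5989 = 2440.8 kg/h.
F4 = 2440.8 + 1527.4 = 3968.2 kg/h.
n-butane fraction in F4 = 1527.4/3968.2 = 0.385.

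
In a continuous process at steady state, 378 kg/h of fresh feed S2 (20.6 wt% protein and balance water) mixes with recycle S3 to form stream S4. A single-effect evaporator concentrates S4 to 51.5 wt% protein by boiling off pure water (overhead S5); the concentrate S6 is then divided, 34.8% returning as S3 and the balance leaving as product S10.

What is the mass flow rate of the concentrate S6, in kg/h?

Overall protein balance (none leaves overhead): protein in fresh feed = protein in product, i.e. 378×0.206 = (1−0.348)·S6·0.515.
S6 = 77.868/(0.515×0.652) = 231.9 kg/h.

231.9 kg/h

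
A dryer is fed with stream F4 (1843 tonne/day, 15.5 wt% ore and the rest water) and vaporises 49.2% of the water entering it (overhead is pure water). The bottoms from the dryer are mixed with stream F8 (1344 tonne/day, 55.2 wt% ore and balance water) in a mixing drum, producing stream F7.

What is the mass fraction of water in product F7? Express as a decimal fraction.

Vapour removed = 0.492×0.845×1843 = 766.21 tonne/day; concentrate = 1076.8 tonne/day.
water reaching the mixer = 791.13 (from concentrate) + 1344×0.448 = 1393.2 tonne/day.
Product flow = 1076.8 + 1344 = 2420.8 tonne/day; water fraction = 0.5755.

0.5755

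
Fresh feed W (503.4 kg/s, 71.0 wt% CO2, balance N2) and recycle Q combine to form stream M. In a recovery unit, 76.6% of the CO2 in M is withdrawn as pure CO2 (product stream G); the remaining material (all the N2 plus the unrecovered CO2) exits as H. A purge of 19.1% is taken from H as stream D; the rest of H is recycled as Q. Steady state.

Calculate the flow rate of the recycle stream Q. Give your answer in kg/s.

701.8 kg/s

N2 enters only via W and leaves only via the purge: 503.4×0.290 = 0.191×(N2 in H), and the recovery unit passes all N2, so N2 in M = N2 in H = 764.32 kg/s.
CO2 in M: m_A = 503.4×0.710 + (1−0.191)·(1−0.766)·m_A, so m_A = 357.41/0.8107 = 440.87 kg/s.
H = (1−0.766)×440.87 + 764.32 = 867.49 kg/s.
Recycle Q = (1−0.191)×867.49 = 701.8 kg/s.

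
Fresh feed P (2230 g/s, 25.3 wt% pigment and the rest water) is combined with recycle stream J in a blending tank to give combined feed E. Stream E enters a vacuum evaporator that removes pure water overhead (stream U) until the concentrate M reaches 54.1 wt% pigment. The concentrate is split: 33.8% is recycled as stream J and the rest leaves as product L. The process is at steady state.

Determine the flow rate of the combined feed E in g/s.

Overall pigment balance (none leaves overhead): pigment in fresh feed = pigment in product, i.e. 2230×0.253 = (1−0.338)·M·0.541.
M = 564.19/(0.541×0.662) = 1575.3 g/s.
Recycle J = 0.338×1575.3 = 532.46 g/s.
Combined feed E = 2230 + 532.46 = 2762.5 g/s.

2762 g/s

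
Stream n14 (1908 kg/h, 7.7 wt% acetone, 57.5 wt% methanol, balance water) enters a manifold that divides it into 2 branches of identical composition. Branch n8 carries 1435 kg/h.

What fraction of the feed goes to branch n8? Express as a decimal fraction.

Fraction to n8 = 1435/1908 = 0.7521.

0.752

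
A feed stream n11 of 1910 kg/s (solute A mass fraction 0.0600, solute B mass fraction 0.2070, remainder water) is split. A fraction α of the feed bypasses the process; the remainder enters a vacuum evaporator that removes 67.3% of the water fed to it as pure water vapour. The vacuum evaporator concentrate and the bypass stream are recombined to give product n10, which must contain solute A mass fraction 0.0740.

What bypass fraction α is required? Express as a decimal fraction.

0.616

All 1910×0.060 = 114.6 kg/s of solute A reaches n10, so n10 = 114.6/0.074 = 1548.6 kg/s and vapour = 361.35 kg/s.
The evaporator receives (1−α)·1910 of feed at 0.733 water and removes 0.673 of that water:
0.673×0.733×(1−α)×1910 = 361.35
(1−α) = 361.35/942.22 = 0.3835;  α = 0.6165.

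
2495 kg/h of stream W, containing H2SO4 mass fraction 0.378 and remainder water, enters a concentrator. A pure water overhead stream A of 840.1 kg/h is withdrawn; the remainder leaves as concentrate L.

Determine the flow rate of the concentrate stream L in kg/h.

1655 kg/h

Concentrate = 2495 − 840.1 = 1654.9 kg/h.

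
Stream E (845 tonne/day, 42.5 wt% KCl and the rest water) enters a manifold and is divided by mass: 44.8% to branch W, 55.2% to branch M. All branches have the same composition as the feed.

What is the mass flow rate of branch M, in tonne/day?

Branch M flow = 0.552×845 = 466.44 tonne/day.

466.4 tonne/day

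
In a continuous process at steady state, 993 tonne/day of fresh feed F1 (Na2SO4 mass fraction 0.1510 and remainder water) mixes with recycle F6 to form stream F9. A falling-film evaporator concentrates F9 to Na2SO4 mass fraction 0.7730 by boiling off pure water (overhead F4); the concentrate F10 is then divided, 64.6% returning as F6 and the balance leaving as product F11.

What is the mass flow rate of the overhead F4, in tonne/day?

799 tonne/day

Overall Na2SO4 balance (none leaves overhead): Na2SO4 in fresh feed = Na2SO4 in product, i.e. 993×0.151 = (1−0.646)·F10·0.773.
F10 = 149.94/(0.773×0.354) = 547.95 tonne/day.
Recycle F6 = 0.646×547.95 = 353.98 tonne/day.
Combined feed F9 = 993 + 353.98 = 1347 tonne/day.
Overhead F4 = F9 − F10 = 1347 − 547.95 = 799.02 tonne/day.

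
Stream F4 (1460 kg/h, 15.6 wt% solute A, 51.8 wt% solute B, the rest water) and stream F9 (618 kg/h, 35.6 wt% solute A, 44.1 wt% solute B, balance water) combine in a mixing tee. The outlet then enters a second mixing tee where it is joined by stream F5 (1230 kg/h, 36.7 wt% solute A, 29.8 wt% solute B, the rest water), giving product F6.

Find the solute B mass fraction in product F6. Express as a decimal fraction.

0.4218

Overall, product flow = 3308 kg/h.
solute B in = 1460×0.518 + 618×0.441 + 1230×0.298 = 1395.4 kg/h.
solute B fraction in F6 = 0.4218.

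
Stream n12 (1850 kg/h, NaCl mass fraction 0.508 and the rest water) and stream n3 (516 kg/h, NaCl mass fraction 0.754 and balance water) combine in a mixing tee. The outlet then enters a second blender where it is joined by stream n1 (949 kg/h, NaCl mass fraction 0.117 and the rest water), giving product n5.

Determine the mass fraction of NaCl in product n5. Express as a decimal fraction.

0.434

Overall, product flow = 3315 kg/h.
NaCl in = 1850×0.508 + 516×0.754 + 949×0.117 = 1439.9 kg/h.
NaCl fraction in n5 = 0.434.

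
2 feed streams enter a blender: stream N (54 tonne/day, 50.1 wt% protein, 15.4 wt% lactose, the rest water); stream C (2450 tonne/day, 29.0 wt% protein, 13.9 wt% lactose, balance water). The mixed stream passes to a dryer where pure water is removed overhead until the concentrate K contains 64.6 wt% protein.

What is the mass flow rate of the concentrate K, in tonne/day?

protein entering = 54×0.501 + 2450×0.290 = 737.55 tonne/day.
All protein reports to K, so K = 737.55/0.646 = 1141.7 tonne/day.

1142 tonne/day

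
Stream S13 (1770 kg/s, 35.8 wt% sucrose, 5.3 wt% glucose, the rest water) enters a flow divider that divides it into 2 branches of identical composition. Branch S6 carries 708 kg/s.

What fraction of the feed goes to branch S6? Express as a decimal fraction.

0.400

Fraction to S6 = 708/1770 = 0.4000.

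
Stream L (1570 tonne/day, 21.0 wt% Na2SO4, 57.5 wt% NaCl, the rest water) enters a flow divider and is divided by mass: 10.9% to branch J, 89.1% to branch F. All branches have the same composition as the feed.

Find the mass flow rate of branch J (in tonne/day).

Branch J flow = 0.109×1570 = 171.13 tonne/day.

171.1 tonne/day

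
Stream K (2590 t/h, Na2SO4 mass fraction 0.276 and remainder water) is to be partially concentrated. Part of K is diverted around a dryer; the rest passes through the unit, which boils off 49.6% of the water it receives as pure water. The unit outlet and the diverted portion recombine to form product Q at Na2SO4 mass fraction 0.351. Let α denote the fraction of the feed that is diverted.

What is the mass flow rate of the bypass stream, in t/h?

All 2590×0.276 = 714.84 t/h of Na2SO4 reaches Q, so Q = 714.84/0.351 = 2036.6 t/h and vapour = 553.42 t/h.
The evaporator receives (1−α)·2590 of feed at 0.724 water and removes 0.496 of that water:
0.496×0.724×(1−α)×2590 = 553.42
(1−α) = 553.42/930.08 = 0.5950;  α = 0.4050.
Bypass flow = 0.4050×2590 = 1048.9 t/h.

1049 t/h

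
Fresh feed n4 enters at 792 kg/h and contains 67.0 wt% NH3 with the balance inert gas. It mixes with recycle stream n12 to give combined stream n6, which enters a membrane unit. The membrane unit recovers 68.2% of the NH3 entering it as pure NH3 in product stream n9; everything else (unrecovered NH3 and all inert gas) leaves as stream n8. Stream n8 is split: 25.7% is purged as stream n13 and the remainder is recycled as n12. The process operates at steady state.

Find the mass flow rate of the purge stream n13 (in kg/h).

318.1 kg/h

inert gas enters only via n4 and leaves only via the purge: 792×0.330 = 0.257×(inert gas in n8), and the membrane unit passes all inert gas, so inert gas in n6 = inert gas in n8 = 1017 kg/h.
NH3 in n6: m_A = 792×0.670 + (1−0.257)·(1−0.682)·m_A, so m_A = 530.64/0.7637 = 694.8 kg/h.
n8 = (1−0.682)×694.8 + 1017 = 1237.9 kg/h.
Purge n13 = 0.257×1237.9 = 318.14 kg/h.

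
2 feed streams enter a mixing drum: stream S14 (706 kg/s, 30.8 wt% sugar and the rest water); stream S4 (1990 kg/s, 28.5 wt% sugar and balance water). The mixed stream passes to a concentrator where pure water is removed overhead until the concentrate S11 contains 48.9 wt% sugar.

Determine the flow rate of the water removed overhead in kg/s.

1092 kg/s

sugar entering = 706×0.308 + 1990×0.285 = 784.6 kg/s.
All sugar reports to S11, so S11 = 784.6/0.489 = 1604.5 kg/s.
Total feed = 2696 kg/s; overhead = 2696 − 1604.5 = 1091.5 kg/s.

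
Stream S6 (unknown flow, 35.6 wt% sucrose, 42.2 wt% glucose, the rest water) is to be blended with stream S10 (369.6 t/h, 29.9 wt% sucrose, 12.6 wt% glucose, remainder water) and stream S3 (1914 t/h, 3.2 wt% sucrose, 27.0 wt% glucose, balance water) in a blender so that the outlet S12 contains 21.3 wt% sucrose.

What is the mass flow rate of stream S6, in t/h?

Let S6 be the unknown flow. Total out = 2283.6 + S6.
sucrose balance: 171.76 + 0.356·S6 = 0.213·(2283.6 + S6)
(0.356 − 0.213)·S6 = 0.213×2283.6 − 171.76 = 314.65
S6 = 314.65 / 0.143 = 2200.3 t/h

2200 t/h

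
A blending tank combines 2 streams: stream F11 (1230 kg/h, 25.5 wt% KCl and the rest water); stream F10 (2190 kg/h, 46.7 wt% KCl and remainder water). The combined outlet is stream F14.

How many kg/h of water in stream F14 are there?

water out = water in = 1230×0.745 + 2190×0.533 = 2083.6 kg/h.

2084 kg/h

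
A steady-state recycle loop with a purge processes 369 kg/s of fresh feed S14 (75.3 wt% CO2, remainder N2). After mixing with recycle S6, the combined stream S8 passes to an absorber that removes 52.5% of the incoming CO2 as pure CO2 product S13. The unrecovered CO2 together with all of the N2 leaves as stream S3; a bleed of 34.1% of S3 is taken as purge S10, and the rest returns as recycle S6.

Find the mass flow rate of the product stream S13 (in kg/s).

CO2 in S8: m_A = 369×0.753 + (1−0.341)·(1−0.525)·m_A, so m_A = 277.86/0.6870 = 404.46 kg/s.
Product S13 = 0.525×404.46 = 212.34 kg/s.

212.3 kg/s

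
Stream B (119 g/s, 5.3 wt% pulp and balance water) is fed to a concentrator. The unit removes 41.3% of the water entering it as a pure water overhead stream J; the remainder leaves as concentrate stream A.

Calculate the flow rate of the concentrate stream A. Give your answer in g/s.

72.46 g/s

water entering = 119×0.947 = 112.69 g/s; overhead removed = 0.413×112.69 = 46.542 g/s.
Concentrate = 119 − 46.542 = 72.458 g/s.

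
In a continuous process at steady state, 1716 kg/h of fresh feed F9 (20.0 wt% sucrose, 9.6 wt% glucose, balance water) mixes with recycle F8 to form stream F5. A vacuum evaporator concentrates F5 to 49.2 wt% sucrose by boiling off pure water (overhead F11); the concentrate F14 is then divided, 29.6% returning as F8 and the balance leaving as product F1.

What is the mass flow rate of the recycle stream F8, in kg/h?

Overall sucrose balance (none leaves overhead): sucrose in fresh feed = sucrose in product, i.e. 1716×0.200 = (1−0.296)·F14·0.492.
F14 = 343.2/(0.492×0.704) = 990.85 kg/h.
Recycle F8 = 0.296×990.85 = 293.29 kg/h.

293.3 kg/h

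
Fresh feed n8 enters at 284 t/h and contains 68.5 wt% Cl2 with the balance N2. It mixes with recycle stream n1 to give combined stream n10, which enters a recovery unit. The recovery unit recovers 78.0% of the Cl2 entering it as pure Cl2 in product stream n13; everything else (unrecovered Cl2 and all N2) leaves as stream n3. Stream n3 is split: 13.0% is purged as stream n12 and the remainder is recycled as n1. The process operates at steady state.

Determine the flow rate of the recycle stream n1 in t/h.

N2 enters only via n8 and leaves only via the purge: 284×0.315 = 0.130×(N2 in n3), and the recovery unit passes all N2, so N2 in n10 = N2 in n3 = 688.15 t/h.
Cl2 in n10: m_A = 284×0.685 + (1−0.130)·(1−0.780)·m_A, so m_A = 194.54/0.8086 = 240.59 t/h.
n3 = (1−0.780)×240.59 + 688.15 = 741.08 t/h.
Recycle n1 = (1−0.130)×741.08 = 644.74 t/h.

644.7 t/h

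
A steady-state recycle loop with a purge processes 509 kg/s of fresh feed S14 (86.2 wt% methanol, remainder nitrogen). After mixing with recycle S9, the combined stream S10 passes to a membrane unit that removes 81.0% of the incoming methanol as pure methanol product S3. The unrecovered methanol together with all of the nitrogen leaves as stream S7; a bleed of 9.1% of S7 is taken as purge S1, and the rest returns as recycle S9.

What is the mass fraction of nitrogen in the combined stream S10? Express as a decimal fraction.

nitrogen enters only via S14 and leaves only via the purge: 509×0.138 = 0.091×(nitrogen in S7), and the membrane unit passes all nitrogen, so nitrogen in S10 = nitrogen in S7 = 771.89 kg/s.
methanol in S10: m_A = 509×0.862 + (1−0.091)·(1−0.810)·m_A, so m_A = 438.76/0.8273 = 530.36 kg/s.
S10 = 530.36 + 771.89 = 1302.2 kg/s.
nitrogen fraction in S10 = 771.89/1302.2 = 0.593.

0.593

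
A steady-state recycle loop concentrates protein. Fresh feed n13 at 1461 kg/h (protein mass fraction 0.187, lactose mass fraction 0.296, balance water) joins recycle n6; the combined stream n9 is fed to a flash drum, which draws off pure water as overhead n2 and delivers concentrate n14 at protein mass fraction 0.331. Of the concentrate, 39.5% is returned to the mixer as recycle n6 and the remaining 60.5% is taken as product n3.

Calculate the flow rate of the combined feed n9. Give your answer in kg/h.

Overall protein balance (none leaves overhead): protein in fresh feed = protein in product, i.e. 1461×0.187 = (1−0.395)·n14·0.331.
n14 = 273.21/(0.331×0.605) = 1364.3 kg/h.
Recycle n6 = 0.395×1364.3 = 538.9 kg/h.
Combined feed n9 = 1461 + 538.9 = 1999.9 kg/h.

2000 kg/h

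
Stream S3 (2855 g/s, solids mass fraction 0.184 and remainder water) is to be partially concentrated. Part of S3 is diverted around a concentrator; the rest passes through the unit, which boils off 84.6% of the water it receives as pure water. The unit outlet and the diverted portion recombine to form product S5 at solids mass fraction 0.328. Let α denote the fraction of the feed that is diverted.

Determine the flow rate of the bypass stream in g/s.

All 2855×0.184 = 525.32 g/s of solids reaches S5, so S5 = 525.32/0.328 = 1601.6 g/s and vapour = 1253.4 g/s.
The evaporator receives (1−α)·2855 of feed at 0.816 water and removes 0.846 of that water:
0.846×0.816×(1−α)×2855 = 1253.4
(1−α) = 1253.4/1970.9 = 0.6360;  α = 0.3640.
Bypass flow = 0.3640×2855 = 1039.3 g/s.

1039 g/s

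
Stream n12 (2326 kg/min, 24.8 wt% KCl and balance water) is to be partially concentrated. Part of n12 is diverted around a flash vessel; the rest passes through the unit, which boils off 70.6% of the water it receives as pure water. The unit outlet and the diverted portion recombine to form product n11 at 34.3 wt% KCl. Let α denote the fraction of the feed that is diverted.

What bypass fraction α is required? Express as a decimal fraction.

All 2326×0.248 = 576.85 kg/min of KCl reaches n11, so n11 = 576.85/0.343 = 1681.8 kg/min and vapour = 644.23 kg/min.
The evaporator receives (1−α)·2326 of feed at 0.752 water and removes 0.706 of that water:
0.706×0.752×(1−α)×2326 = 644.23
(1−α) = 644.23/1234.9 = 0.5217;  α = 0.4783.

0.478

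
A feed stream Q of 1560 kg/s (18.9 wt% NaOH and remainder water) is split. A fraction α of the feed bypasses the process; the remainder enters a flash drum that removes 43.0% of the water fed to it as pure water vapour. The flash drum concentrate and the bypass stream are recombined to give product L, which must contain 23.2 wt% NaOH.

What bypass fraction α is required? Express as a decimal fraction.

0.469

All 1560×0.189 = 294.84 kg/s of NaOH reaches L, so L = 294.84/0.232 = 1270.9 kg/s and vapour = 289.14 kg/s.
The evaporator receives (1−α)·1560 of feed at 0.811 water and removes 0.430 of that water:
0.430×0.811×(1−α)×1560 = 289.14
(1−α) = 289.14/544.02 = 0.5315;  α = 0.4685.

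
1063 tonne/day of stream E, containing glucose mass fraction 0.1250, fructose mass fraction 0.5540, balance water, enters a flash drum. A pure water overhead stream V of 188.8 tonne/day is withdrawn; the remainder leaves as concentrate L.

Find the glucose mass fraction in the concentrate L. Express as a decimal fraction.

glucose is not removed: 1063×0.125 = 132.88 tonne/day of glucose enters L.
Concentrate = 1063 − 188.8 = 874.2 tonne/day.
Mass fraction = 132.88/874.2 = 0.1520.

0.1520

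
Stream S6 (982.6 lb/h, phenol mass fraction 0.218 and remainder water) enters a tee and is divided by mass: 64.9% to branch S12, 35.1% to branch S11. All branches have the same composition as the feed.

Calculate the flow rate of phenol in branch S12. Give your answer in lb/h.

139 lb/h

Branch S12 total = 0.649×982.6 = 637.71 lb/h.
phenol in S12 = 0.218×637.71 = 139.02 lb/h.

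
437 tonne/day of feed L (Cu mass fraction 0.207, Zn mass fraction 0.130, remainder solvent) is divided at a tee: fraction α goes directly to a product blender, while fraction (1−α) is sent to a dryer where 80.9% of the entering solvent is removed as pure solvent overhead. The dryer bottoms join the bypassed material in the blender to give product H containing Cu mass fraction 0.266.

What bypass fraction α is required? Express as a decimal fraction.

0.586

All 437×0.207 = 90.459 tonne/day of Cu reaches H, so H = 90.459/0.266 = 340.07 tonne/day and vapour = 96.929 tonne/day.
The evaporator receives (1−α)·437 of feed at 0.663 solvent and removes 0.809 of that solvent:
0.809×0.663×(1−α)×437 = 96.929
(1−α) = 96.929/234.39 = 0.4135;  α = 0.5865.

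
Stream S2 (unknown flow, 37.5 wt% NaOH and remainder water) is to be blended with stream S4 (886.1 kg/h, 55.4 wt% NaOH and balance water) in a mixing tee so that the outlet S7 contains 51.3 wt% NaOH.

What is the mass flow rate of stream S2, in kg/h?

Let S2 be the unknown flow. Total out = 886.1 + S2.
NaOH balance: 490.9 + 0.375·S2 = 0.513·(886.1 + S2)
(0.375 − 0.513)·S2 = 0.513×886.1 − 490.9 = -36.33
S2 = -36.33 / -0.138 = 263.26 kg/h

263.3 kg/h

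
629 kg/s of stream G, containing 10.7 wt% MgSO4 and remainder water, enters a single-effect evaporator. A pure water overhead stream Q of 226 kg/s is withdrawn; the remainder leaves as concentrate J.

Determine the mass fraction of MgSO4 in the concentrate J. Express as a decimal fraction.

MgSO4 is not removed: 629×0.107 = 67.303 kg/s of MgSO4 enters J.
Concentrate = 629 − 226 = 403 kg/s.
Mass fraction = 67.303/403 = 0.167.

0.167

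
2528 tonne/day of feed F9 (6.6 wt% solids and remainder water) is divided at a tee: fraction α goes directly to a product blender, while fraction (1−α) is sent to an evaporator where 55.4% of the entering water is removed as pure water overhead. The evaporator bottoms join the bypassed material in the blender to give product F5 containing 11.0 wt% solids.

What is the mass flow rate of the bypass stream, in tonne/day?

All 2528×0.066 = 166.85 tonne/day of solids reaches F5, so F5 = 166.85/0.110 = 1516.8 tonne/day and vapour = 1011.2 tonne/day.
The evaporator receives (1−α)·2528 of feed at 0.934 water and removes 0.554 of that water:
0.554×0.934×(1−α)×2528 = 1011.2
(1−α) = 1011.2/1308.1 = 0.7730;  α = 0.2270.
Bypass flow = 0.2270×2528 = 573.75 tonne/day.

573.7 tonne/day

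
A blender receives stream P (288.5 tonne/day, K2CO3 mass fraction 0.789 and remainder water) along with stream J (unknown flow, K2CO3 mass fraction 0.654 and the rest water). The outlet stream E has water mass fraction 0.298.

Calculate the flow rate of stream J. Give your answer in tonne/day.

522.9 tonne/day

Let J be the unknown flow. Total out = 288.5 + J.
water balance: 60.873 + 0.346·J = 0.298·(288.5 + J)
(0.346 − 0.298)·J = 0.298×288.5 − 60.873 = 25.099
J = 25.099 / 0.048 = 522.91 tonne/day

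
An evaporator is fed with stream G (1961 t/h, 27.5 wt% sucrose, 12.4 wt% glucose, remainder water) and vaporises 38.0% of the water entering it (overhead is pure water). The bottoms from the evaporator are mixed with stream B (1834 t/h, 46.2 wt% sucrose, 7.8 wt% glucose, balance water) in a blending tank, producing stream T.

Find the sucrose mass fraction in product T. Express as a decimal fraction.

0.414

Vapour removed = 0.380×0.601×1961 = 447.85 t/h; concentrate = 1513.1 t/h.
sucrose reaching the mixer = 539.28 (from concentrate) + 1834×0.462 = 1386.6 t/h.
Product flow = 1513.1 + 1834 = 3347.1 t/h; sucrose fraction = 0.414.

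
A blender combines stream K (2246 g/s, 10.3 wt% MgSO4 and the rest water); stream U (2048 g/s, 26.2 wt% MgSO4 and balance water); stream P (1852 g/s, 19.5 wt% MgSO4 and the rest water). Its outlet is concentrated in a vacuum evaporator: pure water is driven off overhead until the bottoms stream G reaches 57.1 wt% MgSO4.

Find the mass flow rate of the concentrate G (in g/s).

MgSO4 entering = 2246×0.103 + 2048×0.262 + 1852×0.195 = 1129.1 g/s.
All MgSO4 reports to G, so G = 1129.1/0.571 = 1977.3 g/s.

1977 g/s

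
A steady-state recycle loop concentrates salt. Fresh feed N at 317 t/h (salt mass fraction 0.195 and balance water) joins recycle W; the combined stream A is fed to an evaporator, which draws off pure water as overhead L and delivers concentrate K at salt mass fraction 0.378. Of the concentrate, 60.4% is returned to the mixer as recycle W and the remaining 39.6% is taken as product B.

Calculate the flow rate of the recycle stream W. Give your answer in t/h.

Overall salt balance (none leaves overhead): salt in fresh feed = salt in product, i.e. 317×0.195 = (1−0.604)·K·0.378.
K = 61.815/(0.378×0.396) = 412.96 t/h.
Recycle W = 0.604×412.96 = 249.43 t/h.

249.4 t/h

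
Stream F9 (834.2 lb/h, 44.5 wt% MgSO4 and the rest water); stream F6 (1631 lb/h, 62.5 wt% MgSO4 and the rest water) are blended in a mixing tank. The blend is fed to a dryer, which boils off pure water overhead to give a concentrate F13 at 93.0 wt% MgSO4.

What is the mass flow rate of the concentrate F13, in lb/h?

1495 lb/h

MgSO4 entering = 834.2×0.445 + 1631×0.625 = 1390.6 lb/h.
All MgSO4 reports to F13, so F13 = 1390.6/0.930 = 1495.3 lb/h.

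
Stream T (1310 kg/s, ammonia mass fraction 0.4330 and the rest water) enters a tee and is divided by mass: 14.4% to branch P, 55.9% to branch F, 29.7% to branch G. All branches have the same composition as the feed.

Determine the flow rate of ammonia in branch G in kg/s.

Branch G total = 0.297×1310 = 389.07 kg/s.
ammonia in G = 0.433×389.07 = 168.47 kg/s.

168.5 kg/s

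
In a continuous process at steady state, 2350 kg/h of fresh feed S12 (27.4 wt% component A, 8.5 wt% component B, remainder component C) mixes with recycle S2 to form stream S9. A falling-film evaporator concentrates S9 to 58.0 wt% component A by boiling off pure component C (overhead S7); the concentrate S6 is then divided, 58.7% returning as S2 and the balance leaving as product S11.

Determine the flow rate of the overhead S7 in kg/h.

Overall component A balance (none leaves overhead): component A in fresh feed = component A in product, i.e. 2350×0.274 = (1−0.587)·S6·0.580.
S6 = 643.9/(0.580×0.413) = 2688.1 kg/h.
Recycle S2 = 0.587×2688.1 = 1577.9 kg/h.
Combined feed S9 = 2350 + 1577.9 = 3927.9 kg/h.
Overhead S7 = S9 − S6 = 3927.9 − 2688.1 = 1239.8 kg/h.

1240 kg/h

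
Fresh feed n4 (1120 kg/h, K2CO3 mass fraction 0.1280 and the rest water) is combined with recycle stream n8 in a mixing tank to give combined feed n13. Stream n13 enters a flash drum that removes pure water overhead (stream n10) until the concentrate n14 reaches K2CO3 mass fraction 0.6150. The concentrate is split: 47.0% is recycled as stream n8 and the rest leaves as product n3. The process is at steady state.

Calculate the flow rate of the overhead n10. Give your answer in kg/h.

Overall K2CO3 balance (none leaves overhead): K2CO3 in fresh feed = K2CO3 in product, i.e. 1120×0.128 = (1−0.470)·n14·0.615.
n14 = 143.36/(0.615×0.530) = 439.82 kg/h.
Recycle n8 = 0.470×439.82 = 206.72 kg/h.
Combined feed n13 = 1120 + 206.72 = 1326.7 kg/h.
Overhead n10 = n13 − n14 = 1326.7 − 439.82 = 886.89 kg/h.

886.9 kg/h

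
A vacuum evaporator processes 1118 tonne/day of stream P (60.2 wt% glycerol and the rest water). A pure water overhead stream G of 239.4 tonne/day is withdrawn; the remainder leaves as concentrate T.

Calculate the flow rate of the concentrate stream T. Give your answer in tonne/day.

Concentrate = 1118 − 239.4 = 878.6 tonne/day.

878.6 tonne/day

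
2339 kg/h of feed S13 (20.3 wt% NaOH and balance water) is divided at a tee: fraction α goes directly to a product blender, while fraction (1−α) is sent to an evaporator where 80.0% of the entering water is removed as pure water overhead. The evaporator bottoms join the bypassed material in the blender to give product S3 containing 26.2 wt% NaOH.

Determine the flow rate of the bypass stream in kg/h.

1513 kg/h

All 2339×0.203 = 474.82 kg/h of NaOH reaches S3, so S3 = 474.82/0.262 = 1812.3 kg/h and vapour = 526.72 kg/h.
The evaporator receives (1−α)·2339 of feed at 0.797 water and removes 0.800 of that water:
0.800×0.797×(1−α)×2339 = 526.72
(1−α) = 526.72/1491.3 = 0.3532;  α = 0.6468.
Bypass flow = 0.6468×2339 = 1512.9 kg/h.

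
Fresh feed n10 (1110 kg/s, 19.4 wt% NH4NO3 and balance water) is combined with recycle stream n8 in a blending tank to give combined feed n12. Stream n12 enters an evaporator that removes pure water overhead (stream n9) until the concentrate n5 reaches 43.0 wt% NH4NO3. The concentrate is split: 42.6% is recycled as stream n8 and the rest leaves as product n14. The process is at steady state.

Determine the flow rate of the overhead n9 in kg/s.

Overall NH4NO3 balance (none leaves overhead): NH4NO3 in fresh feed = NH4NO3 in product, i.e. 1110×0.194 = (1−0.426)·n5·0.430.
n5 = 215.34/(0.430×0.574) = 872.46 kg/s.
Recycle n8 = 0.426×872.46 = 371.67 kg/s.
Combined feed n12 = 1110 + 371.67 = 1481.7 kg/s.
Overhead n9 = n12 − n5 = 1481.7 − 872.46 = 609.21 kg/s.

609.2 kg/s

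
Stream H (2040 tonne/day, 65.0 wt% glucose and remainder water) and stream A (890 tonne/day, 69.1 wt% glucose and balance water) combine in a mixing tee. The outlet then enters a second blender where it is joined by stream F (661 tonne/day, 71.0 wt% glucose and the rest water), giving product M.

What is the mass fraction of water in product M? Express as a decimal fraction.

0.329

Overall, product flow = 3591 tonne/day.
water in = 2040×0.350 + 890×0.309 + 661×0.290 = 1180.7 tonne/day.
water fraction in M = 0.329.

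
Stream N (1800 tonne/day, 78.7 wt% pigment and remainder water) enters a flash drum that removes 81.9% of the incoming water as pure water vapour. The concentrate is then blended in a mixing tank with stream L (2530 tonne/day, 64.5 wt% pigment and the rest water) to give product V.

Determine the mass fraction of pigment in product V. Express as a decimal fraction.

0.759

Vapour removed = 0.819×0.213×1800 = 314 tonne/day; concentrate = 1486 tonne/day.
pigment reaching the mixer = 1416.6 (from concentrate) + 2530×0.645 = 3048.5 tonne/day.
Product flow = 1486 + 2530 = 4016 tonne/day; pigment fraction = 0.759.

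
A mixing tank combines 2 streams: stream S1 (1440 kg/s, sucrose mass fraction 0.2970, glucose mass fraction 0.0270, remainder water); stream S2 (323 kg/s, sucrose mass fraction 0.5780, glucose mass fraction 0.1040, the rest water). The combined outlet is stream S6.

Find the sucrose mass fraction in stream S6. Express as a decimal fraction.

Total flow out = 1440 + 323 = 1763 kg/s.
sucrose in = 1440×0.297 + 323×0.578 = 614.37 kg/s.
sucrose mass fraction in S6 = 614.37/1763 = 0.3485.

0.3485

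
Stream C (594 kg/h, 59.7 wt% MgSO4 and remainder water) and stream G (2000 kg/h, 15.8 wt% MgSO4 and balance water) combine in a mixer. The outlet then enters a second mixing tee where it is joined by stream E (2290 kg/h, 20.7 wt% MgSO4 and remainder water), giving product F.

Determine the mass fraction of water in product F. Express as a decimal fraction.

0.766

Overall, product flow = 4884 kg/h.
water in = 594×0.403 + 2000×0.842 + 2290×0.793 = 3739.4 kg/h.
water fraction in F = 0.766.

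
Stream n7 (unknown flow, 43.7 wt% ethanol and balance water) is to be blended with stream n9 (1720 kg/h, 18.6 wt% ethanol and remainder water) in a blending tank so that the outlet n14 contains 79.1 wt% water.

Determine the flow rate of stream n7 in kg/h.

Let n7 be the unknown flow. Total out = 1720 + n7.
water balance: 1400.1 + 0.563·n7 = 0.791·(1720 + n7)
(0.563 − 0.791)·n7 = 0.791×1720 − 1400.1 = -39.56
n7 = -39.56 / -0.228 = 173.51 kg/h

173.5 kg/h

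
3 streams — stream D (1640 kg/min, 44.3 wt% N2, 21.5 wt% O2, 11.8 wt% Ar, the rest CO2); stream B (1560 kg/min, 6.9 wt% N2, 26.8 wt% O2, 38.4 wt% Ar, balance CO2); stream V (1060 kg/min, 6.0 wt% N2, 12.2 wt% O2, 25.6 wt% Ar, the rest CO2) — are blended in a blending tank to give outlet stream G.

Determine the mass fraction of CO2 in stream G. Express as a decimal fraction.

Total flow out = 1640 + 1560 + 1060 = 4260 kg/min.
CO2 in = 1640×0.224 + 1560×0.279 + 1060×0.562 = 1398.3 kg/min.
CO2 mass fraction in G = 1398.3/4260 = 0.328.

0.328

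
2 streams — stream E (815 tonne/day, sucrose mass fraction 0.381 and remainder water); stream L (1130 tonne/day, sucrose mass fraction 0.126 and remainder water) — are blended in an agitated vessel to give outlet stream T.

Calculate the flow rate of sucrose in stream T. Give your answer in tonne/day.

sucrose out = sucrose in = 815×0.381 + 1130×0.126 = 452.89 tonne/day.

452.9 tonne/day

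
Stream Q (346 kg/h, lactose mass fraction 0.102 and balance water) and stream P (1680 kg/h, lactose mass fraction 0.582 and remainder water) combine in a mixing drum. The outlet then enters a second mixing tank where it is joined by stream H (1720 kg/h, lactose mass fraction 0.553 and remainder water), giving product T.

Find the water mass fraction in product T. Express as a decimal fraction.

0.476

Overall, product flow = 3746 kg/h.
water in = 346×0.898 + 1680×0.418 + 1720×0.447 = 1781.8 kg/h.
water fraction in T = 0.476.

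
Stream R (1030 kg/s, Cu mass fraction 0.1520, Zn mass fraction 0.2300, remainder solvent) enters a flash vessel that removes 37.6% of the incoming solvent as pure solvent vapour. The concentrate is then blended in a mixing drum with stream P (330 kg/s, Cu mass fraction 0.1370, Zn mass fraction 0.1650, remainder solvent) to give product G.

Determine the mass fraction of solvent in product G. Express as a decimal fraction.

Vapour removed = 0.376×0.618×1030 = 239.34 kg/s; concentrate = 790.66 kg/s.
solvent reaching the mixer = 397.2 (from concentrate) + 330×0.698 = 627.54 kg/s.
Product flow = 790.66 + 330 = 1120.7 kg/s; solvent fraction = 0.5600.

0.5600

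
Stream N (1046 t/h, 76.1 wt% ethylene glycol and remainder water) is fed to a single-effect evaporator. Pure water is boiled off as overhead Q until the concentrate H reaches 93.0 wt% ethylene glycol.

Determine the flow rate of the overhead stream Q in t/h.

ethylene glycol is conserved: 1046×0.761 = 796.01 t/h all reports to the concentrate.
Concentrate = 796.01/(target fraction) = 855.92 t/h.
Overhead = 1046 − 855.92 = 190.08 t/h.

190.1 t/h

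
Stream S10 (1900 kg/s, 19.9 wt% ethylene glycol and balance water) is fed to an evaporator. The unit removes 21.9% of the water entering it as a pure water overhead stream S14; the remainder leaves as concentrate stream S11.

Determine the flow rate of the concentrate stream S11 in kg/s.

1567 kg/s

water entering = 1900×0.801 = 1521.9 kg/s; overhead removed = 0.219×1521.9 = 333.3 kg/s.
Concentrate = 1900 − 333.3 = 1566.7 kg/s.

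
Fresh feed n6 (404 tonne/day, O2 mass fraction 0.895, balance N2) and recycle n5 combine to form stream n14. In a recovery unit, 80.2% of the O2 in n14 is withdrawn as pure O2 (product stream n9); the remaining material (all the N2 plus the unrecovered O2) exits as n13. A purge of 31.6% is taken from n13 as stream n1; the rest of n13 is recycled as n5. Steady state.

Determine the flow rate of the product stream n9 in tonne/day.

335.4 tonne/day

O2 in n14: m_A = 404×0.895 + (1−0.316)·(1−0.802)·m_A, so m_A = 361.58/0.8646 = 418.22 tonne/day.
Product n9 = 0.802×418.22 = 335.41 tonne/day.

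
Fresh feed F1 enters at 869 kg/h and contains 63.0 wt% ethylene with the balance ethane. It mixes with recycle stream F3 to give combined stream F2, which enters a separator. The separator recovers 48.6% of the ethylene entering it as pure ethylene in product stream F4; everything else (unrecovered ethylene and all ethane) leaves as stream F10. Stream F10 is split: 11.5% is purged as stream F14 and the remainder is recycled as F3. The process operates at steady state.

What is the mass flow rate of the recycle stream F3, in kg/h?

ethane enters only via F1 and leaves only via the purge: 869×0.370 = 0.115×(ethane in F10), and the separator passes all ethane, so ethane in F2 = ethane in F10 = 2795.9 kg/h.
ethylene in F2: m_A = 869×0.630 + (1−0.115)·(1−0.486)·m_A, so m_A = 547.47/0.5451 = 1004.3 kg/h.
F10 = (1−0.486)×1004.3 + 2795.9 = 3312.1 kg/h.
Recycle F3 = (1−0.115)×3312.1 = 2931.2 kg/h.

2931 kg/h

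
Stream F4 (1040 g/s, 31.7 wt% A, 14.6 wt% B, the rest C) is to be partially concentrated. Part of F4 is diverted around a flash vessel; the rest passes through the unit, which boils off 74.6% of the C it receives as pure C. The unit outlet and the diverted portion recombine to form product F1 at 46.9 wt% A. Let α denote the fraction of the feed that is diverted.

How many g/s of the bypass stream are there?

198.6 g/s

All 1040×0.317 = 329.68 g/s of A reaches F1, so F1 = 329.68/0.469 = 702.94 g/s and vapour = 337.06 g/s.
The evaporator receives (1−α)·1040 of feed at 0.537 C and removes 0.746 of that C:
0.746×0.537×(1−α)×1040 = 337.06
(1−α) = 337.06/416.63 = 0.8090;  α = 0.1910.
Bypass flow = 0.1910×1040 = 198.62 g/s.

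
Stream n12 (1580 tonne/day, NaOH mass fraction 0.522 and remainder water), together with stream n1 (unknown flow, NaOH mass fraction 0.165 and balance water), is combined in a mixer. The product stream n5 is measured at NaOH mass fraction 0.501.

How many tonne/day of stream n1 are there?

Let n1 be the unknown flow. Total out = 1580 + n1.
NaOH balance: 824.76 + 0.165·n1 = 0.501·(1580 + n1)
(0.165 − 0.501)·n1 = 0.501×1580 − 824.76 = -33.18
n1 = -33.18 / -0.336 = 98.75 tonne/day

98.75 tonne/day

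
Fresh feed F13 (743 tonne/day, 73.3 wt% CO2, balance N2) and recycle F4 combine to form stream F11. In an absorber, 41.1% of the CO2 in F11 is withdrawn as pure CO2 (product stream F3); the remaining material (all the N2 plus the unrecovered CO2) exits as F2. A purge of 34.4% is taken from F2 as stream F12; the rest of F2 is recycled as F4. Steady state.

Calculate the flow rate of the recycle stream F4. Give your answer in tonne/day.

721.2 tonne/day

N2 enters only via F13 and leaves only via the purge: 743×0.267 = 0.344×(N2 in F2), and the absorber passes all N2, so N2 in F11 = N2 in F2 = 576.69 tonne/day.
CO2 in F11: m_A = 743×0.733 + (1−0.344)·(1−0.411)·m_A, so m_A = 544.62/0.6136 = 887.56 tonne/day.
F2 = (1−0.411)×887.56 + 576.69 = 1099.5 tonne/day.
Recycle F4 = (1−0.344)×1099.5 = 721.25 tonne/day.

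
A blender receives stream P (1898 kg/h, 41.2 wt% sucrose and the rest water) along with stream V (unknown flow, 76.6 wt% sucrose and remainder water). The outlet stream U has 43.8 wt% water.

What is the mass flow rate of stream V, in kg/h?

1396 kg/h

Let V be the unknown flow. Total out = 1898 + V.
water balance: 1116 + 0.234·V = 0.438·(1898 + V)
(0.234 − 0.438)·V = 0.438×1898 − 1116 = -284.7
V = -284.7 / -0.204 = 1395.6 kg/h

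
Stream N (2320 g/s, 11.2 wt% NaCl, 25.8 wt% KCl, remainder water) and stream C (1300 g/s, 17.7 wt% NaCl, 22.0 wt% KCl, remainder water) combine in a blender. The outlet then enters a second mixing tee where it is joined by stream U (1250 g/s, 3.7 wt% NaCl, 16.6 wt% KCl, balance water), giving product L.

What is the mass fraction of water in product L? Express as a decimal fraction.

0.666

Overall, product flow = 4870 g/s.
water in = 2320×0.630 + 1300×0.603 + 1250×0.797 = 3241.8 g/s.
water fraction in L = 0.666.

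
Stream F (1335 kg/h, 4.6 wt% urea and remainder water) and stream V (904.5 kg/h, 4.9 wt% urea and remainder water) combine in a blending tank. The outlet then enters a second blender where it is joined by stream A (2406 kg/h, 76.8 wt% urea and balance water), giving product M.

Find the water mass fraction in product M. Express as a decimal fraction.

Overall, product flow = 4645.5 kg/h.
water in = 1335×0.954 + 904.5×0.951 + 2406×0.232 = 2692 kg/h.
water fraction in M = 0.579.

0.579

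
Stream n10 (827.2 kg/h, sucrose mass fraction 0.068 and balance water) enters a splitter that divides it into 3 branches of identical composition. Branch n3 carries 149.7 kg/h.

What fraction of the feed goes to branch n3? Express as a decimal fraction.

0.181

Fraction to n3 = 149.7/827.2 = 0.1810.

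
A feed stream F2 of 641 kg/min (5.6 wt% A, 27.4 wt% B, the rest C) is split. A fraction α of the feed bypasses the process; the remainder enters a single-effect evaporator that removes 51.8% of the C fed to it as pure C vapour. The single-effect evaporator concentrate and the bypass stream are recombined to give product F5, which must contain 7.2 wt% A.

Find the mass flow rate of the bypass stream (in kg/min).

All 641×0.056 = 35.896 kg/min of A reaches F5, so F5 = 35.896/0.072 = 498.56 kg/min and vapour = 142.44 kg/min.
The evaporator receives (1−α)·641 of feed at 0.670 C and removes 0.518 of that C:
0.518×0.670×(1−α)×641 = 142.44
(1−α) = 142.44/222.47 = 0.6403;  α = 0.3597.
Bypass flow = 0.3597×641 = 230.57 kg/min.

230.6 kg/min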